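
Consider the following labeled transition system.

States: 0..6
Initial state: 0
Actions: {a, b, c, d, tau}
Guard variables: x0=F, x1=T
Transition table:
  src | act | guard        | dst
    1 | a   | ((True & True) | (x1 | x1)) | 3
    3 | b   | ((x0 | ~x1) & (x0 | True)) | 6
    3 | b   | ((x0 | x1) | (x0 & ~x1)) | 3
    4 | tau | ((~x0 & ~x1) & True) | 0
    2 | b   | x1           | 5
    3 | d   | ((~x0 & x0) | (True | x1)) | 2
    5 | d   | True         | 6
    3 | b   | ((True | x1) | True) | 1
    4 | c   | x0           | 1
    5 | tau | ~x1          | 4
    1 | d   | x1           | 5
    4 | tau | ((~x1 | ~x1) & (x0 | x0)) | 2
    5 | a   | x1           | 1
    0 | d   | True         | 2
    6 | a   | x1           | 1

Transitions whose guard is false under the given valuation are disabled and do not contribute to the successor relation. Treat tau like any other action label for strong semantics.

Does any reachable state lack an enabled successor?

Reachable = {0,1,2,3,5,6}
  0: d→2  [1 exit(s)]
  1: a→3  d→5  [2 exit(s)]
  2: b→5  [1 exit(s)]
  3: b→1  b→3  d→2  [3 exit(s)]
  5: a→1  d→6  [2 exit(s)]
  6: a→1  [1 exit(s)]

Answer: DEADLOCK-FREE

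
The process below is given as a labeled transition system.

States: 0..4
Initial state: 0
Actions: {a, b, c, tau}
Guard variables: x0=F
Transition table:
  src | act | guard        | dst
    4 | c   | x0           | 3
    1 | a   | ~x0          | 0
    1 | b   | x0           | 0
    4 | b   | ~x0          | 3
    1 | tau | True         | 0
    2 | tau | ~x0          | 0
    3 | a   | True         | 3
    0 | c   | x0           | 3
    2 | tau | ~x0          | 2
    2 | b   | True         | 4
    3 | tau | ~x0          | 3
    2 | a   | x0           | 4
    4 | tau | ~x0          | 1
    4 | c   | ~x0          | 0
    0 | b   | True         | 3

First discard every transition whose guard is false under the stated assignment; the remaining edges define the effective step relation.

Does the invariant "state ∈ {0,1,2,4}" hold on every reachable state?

Inv-set: {0,1,2,4}
Reach set: {0,3}
  0: safe
  3: VIOLATES
reach 3 via b — violates

Answer: INVARIANT VIOLATED at state 3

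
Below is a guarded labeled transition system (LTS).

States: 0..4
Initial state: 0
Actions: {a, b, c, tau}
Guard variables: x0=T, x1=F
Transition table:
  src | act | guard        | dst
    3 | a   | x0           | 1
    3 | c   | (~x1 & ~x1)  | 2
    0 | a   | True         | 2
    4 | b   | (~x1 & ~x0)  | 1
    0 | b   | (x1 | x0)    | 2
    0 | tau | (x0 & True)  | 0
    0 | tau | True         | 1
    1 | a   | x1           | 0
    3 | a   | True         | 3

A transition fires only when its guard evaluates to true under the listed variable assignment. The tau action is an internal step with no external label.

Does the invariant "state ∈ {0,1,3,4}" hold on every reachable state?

Safe = {0,1,3,4}
Reach set: {0,1,2}
  0: ✓
  1: ✓
  2: VIOLATES
witness against invariant: a → 2

Answer: INVARIANT VIOLATED at state 2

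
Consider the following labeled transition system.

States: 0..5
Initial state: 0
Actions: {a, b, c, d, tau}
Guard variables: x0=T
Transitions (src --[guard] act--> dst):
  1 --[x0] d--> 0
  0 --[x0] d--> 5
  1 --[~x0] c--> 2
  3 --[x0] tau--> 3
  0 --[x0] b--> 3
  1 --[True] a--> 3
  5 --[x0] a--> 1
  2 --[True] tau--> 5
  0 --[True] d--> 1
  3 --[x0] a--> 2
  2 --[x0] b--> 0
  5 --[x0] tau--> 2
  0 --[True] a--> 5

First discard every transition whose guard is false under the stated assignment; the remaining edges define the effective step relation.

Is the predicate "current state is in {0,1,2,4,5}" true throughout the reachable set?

Safe = {0,1,2,4,5}
R = {0,1,2,3,5}
  0: ok
  1: ok
  2: ok
  3: VIOLATES
  5: ok
witness against invariant: b → 3

Answer: INVARIANT VIOLATED at state 3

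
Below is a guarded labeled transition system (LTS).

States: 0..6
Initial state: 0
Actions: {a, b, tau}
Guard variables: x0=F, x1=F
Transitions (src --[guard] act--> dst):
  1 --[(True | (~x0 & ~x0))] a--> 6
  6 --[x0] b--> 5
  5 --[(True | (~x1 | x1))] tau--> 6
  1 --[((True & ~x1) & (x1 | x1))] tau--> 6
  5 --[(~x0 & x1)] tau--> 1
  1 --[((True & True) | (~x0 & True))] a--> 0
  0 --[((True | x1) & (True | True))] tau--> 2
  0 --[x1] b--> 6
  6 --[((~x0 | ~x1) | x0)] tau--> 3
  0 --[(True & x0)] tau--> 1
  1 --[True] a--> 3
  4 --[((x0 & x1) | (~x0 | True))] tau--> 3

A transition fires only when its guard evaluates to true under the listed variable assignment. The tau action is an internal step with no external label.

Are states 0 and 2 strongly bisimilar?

Answer: NOT BISIMILAR

Analysis:
Refine partition for ~:
  π0 = {{0,1,2,3,4,5,6}}
  π1 = {{0,4,5,6},{1},{2,3}}
  π2 = {{0,4,6},{1},{2,3},{5}}
Fixed point at round 3; 4 class(es).
[0]={0,4,6}  [2]={2,3}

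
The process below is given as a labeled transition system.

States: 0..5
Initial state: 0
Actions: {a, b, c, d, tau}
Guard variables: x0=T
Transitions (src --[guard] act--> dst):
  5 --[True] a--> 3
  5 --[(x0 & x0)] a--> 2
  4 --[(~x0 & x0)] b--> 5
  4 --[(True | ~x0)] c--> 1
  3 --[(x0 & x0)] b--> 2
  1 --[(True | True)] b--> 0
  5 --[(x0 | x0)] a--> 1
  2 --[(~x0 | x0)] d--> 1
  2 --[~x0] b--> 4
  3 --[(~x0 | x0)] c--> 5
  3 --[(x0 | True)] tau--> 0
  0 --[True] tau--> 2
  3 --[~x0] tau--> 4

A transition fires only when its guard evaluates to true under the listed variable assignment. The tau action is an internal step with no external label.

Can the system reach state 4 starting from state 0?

Answer: UNREACHABLE

Analysis:
Guard filter leaves 10 enabled edge(s).
L0 = {0}
L1 = {2}  now seen {0,2}
L2 = {1}  now seen {0,1,2}
R = {0,1,2}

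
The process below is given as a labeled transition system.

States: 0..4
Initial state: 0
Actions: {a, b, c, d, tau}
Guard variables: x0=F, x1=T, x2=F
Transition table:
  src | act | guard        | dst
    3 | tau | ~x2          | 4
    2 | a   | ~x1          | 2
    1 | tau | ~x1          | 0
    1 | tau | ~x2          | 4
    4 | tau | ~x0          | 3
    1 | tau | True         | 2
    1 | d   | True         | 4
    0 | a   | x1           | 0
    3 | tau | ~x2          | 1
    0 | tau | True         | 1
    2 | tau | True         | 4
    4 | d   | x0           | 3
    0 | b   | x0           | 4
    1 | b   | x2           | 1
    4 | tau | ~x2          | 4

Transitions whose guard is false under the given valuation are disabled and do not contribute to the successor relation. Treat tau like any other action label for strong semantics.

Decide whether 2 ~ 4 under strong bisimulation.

Refine partition for ~:
  P[0] = {{0,1,2,3,4}}
  P[1] = {{0},{1},{2,3,4}}
  P[2] = {{0},{1},{2,4},{3}}
  P[3] = {{0},{1},{2},{3},{4}}
stable after 4 split(s): 5 block(s)
[2]={2}  [4]={4}

Answer: NOT BISIMILAR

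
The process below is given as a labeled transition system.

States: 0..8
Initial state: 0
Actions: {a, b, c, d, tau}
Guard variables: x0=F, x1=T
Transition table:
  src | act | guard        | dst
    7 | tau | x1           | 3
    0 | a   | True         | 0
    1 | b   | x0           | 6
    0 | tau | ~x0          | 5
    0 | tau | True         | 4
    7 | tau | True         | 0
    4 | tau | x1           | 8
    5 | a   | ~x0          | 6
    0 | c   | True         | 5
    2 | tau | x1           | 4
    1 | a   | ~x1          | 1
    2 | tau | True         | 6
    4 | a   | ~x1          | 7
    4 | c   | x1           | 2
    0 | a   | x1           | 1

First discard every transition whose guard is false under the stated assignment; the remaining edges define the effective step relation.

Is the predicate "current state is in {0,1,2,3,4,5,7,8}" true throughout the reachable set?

Answer: INVARIANT VIOLATED at state 6

Trace:
Inv-set: {0,1,2,3,4,5,7,8}
Reachable = {0,1,2,4,5,6,8}
  0: ok
  1: ok
  2: ok
  4: ok
  5: ok
  6: VIOLATES
  8: ok
witness against invariant: tau·a → 6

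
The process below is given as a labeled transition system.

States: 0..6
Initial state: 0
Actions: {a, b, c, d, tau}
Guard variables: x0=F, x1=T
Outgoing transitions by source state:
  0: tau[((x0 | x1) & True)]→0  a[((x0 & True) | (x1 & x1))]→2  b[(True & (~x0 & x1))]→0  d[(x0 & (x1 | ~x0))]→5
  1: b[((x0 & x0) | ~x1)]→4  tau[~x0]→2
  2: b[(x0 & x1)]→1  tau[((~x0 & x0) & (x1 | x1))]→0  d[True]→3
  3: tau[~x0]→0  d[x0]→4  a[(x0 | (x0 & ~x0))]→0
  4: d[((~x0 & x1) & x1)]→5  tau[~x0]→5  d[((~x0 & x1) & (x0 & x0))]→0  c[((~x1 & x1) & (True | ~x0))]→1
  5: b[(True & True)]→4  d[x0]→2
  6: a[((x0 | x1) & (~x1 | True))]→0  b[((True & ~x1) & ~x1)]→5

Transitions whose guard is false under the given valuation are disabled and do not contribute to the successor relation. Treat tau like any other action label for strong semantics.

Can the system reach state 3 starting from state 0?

Guard filter leaves 10 enabled edge(s).
depth 0: {0}
depth 1: {2}  total {0,2}
depth 2: {3}  total {0,2,3}
Reachable = {0,2,3}
Path to 3: a·d

Answer: REACHABLE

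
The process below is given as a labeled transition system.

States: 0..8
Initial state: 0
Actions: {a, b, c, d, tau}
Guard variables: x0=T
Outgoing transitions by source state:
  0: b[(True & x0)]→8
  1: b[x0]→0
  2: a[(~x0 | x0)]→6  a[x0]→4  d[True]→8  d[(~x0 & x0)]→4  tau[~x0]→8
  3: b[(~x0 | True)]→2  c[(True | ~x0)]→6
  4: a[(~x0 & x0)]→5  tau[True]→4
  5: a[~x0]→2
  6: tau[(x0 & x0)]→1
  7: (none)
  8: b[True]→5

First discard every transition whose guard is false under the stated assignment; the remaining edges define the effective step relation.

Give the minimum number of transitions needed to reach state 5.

BFS to 5:
  L0 = {0}
  L1 = {8}
  L2 = {5}
5 enters at depth 2; path b·b

Answer: 2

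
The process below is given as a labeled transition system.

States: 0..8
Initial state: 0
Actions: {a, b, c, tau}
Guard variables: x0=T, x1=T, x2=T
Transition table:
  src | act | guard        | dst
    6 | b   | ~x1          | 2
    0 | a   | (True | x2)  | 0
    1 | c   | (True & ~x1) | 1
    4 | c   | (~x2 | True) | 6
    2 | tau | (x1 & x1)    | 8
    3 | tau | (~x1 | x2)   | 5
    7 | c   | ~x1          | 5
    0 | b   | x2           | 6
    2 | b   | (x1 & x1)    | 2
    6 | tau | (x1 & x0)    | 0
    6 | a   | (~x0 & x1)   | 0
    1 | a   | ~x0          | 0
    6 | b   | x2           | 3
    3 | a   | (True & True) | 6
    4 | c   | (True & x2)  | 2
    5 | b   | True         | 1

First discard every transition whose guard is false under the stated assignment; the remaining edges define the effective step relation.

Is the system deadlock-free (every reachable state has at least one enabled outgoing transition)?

Answer: DEADLOCK at state 1

Working:
R = {0,1,3,5,6}
  0: a→0  b→6  [deg 2]
  1: ∅  [STUCK]
  3: a→6  tau→5  [deg 2]
  5: b→1  [deg 1]
  6: b→3  tau→0  [deg 2]
trace reaching 1: b·b·tau·b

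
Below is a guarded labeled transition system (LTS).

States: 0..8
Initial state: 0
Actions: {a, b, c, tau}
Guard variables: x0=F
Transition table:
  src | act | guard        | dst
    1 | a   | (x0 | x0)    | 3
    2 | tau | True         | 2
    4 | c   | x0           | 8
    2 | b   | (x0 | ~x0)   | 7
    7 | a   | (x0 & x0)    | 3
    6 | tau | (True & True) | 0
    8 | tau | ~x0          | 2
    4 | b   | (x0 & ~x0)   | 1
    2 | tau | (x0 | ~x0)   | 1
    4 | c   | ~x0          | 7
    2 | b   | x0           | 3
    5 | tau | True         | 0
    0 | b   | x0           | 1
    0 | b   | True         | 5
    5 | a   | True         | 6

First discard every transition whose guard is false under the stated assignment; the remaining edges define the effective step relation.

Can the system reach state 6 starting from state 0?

9 transition(s) survive guard evaluation.
depth 0: {0}
depth 1: {5}  cumulative {0,5}
depth 2: {6}  cumulative {0,5,6}
Reach set: {0,5,6}
trace reaching 6: b·a

Answer: REACHABLE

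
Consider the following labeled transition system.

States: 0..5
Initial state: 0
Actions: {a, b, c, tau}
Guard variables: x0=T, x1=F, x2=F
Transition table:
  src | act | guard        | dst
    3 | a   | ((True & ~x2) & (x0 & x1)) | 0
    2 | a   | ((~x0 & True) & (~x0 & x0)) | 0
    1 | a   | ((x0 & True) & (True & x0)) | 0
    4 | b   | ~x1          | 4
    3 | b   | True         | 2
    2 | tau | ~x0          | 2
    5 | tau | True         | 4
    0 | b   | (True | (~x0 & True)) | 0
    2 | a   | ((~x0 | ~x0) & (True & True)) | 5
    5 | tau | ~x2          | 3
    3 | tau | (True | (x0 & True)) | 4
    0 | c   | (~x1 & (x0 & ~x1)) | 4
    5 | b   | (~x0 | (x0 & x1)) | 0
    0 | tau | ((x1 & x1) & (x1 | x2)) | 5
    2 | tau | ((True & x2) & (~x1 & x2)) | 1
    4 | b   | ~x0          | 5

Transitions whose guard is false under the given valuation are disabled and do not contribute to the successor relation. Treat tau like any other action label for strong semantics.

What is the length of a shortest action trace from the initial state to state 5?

BFS to 5:
  Layer 0: {0}
  Layer 1: {4}
5 never appears.

Answer: UNREACHABLE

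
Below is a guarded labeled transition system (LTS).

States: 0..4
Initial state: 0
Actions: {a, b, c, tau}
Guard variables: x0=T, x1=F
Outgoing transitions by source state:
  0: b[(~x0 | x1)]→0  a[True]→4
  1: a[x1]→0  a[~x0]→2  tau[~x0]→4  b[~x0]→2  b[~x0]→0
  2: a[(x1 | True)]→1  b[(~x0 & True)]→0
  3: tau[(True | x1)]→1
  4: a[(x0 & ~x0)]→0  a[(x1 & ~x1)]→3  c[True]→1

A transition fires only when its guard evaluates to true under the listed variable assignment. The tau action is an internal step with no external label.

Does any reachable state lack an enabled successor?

Reach set: {0,1,4}
  0: a→4  [deg 1]
  1: ∅  [STUCK]
  4: c→1  [deg 1]
witness 1: a·c

Answer: DEADLOCK at state 1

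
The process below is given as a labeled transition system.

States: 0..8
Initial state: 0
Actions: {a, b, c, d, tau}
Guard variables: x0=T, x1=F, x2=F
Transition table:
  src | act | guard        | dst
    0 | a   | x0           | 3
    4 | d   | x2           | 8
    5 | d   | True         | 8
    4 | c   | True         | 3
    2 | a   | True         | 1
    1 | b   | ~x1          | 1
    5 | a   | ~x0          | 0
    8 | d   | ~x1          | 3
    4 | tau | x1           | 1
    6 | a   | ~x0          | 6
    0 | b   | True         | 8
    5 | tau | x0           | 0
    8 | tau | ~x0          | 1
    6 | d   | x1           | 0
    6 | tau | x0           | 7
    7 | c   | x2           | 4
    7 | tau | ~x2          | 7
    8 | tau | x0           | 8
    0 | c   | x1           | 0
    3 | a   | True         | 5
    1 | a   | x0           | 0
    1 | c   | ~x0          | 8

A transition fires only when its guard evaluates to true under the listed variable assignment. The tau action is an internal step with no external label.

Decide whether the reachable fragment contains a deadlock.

Reachable = {0,3,5,8}
  0: a→3  b→8  [deg 2]
  3: a→5  [deg 1]
  5: d→8  tau→0  [deg 2]
  8: d→3  tau→8  [deg 2]

Answer: DEADLOCK-FREE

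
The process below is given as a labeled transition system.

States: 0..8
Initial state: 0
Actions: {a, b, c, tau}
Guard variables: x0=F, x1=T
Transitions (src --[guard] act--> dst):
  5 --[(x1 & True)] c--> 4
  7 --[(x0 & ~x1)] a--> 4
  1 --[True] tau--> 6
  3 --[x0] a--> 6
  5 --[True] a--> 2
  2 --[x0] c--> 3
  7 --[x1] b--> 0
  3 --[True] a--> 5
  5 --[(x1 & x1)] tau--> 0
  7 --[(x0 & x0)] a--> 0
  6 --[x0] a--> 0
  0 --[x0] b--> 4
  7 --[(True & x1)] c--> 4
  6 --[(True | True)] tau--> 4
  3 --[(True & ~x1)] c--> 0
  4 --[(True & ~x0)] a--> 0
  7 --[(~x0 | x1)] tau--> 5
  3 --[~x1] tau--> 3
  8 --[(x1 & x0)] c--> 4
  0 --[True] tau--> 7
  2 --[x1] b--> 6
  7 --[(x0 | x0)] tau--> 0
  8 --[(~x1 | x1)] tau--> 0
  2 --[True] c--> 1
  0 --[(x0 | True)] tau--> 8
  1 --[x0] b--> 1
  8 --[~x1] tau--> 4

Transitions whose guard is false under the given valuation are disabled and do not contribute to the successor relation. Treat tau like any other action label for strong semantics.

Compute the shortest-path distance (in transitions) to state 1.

BFS to 1:
  depth 0: {0}
  depth 1: {7,8}
  depth 2: {4,5}
  depth 3: {2}
  depth 4: {1,6}
depth(1)=4, e.g. tau·tau·a·c

Answer: 4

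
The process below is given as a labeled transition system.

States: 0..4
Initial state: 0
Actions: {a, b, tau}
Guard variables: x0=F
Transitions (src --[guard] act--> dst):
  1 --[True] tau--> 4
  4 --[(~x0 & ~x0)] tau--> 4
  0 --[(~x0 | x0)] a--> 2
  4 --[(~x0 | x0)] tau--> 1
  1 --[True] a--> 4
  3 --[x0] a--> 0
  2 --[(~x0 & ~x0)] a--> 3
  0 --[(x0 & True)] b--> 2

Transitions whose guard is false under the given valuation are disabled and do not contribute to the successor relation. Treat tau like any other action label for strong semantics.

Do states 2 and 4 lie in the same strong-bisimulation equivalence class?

Answer: NOT BISIMILAR

Analysis:
Refine partition for ~:
  round 0: {{0,1,2,3,4}}
  round 1: {{0,2},{1},{3},{4}}
  round 2: {{0},{1},{2},{3},{4}}
Fixed point at round 3; 5 class(es).
class of 2: {2}; class of 4: {4}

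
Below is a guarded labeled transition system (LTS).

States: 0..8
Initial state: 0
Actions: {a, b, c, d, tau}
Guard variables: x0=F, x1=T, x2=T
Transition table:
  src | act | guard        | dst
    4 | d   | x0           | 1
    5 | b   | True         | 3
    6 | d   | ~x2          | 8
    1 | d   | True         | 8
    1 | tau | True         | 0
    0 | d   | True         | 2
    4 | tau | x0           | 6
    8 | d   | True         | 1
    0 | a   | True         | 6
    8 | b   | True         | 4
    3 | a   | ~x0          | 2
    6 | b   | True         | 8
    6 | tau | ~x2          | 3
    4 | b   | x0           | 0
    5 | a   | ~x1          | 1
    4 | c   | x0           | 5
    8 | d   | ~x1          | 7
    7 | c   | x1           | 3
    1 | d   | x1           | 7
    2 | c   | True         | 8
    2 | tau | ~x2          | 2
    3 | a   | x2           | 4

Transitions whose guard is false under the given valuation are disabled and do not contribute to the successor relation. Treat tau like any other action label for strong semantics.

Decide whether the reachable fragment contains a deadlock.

Reach set: {0,1,2,3,4,6,7,8}
  0: a→6  d→2  [deg 2]
  1: d→7  d→8  tau→0  [deg 3]
  2: c→8  [deg 1]
  3: a→2  a→4  [deg 2]
  4: ∅  [no exit]
  6: b→8  [deg 1]
  7: c→3  [deg 1]
  8: b→4  d→1  [deg 2]
Path to 4: d·c·b

Answer: DEADLOCK at state 4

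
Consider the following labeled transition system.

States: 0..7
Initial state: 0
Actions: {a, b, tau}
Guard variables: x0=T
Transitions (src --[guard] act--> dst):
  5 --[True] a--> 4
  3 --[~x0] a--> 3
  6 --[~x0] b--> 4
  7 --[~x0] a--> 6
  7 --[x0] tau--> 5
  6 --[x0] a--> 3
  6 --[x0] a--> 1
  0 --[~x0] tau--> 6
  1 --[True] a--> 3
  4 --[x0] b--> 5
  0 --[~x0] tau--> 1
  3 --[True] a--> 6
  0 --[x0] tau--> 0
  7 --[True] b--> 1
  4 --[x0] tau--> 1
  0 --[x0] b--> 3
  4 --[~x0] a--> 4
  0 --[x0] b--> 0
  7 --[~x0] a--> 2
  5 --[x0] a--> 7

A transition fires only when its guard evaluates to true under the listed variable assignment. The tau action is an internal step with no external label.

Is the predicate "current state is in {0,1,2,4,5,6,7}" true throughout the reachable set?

Safe = {0,1,2,4,5,6,7}
Reach set: {0,1,3,6}
  0: ✓
  1: ✓
  3: ✗ unsafe
  6: ✓
counterexample path to 3: b

Answer: INVARIANT VIOLATED at state 3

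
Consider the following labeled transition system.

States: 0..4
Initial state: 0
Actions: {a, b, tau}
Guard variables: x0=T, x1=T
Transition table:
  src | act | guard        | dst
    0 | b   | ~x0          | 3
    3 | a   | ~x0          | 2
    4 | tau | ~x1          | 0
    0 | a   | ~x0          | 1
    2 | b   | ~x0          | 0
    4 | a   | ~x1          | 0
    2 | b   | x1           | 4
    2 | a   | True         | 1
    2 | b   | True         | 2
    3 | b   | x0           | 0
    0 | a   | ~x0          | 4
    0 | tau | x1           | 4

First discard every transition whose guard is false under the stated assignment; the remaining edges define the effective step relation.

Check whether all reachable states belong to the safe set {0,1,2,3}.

Allowed set {0,1,2,3}
Reachable = {0,4}
  0: safe
  4: outside
reach 4 via tau — violates

Answer: INVARIANT VIOLATED at state 4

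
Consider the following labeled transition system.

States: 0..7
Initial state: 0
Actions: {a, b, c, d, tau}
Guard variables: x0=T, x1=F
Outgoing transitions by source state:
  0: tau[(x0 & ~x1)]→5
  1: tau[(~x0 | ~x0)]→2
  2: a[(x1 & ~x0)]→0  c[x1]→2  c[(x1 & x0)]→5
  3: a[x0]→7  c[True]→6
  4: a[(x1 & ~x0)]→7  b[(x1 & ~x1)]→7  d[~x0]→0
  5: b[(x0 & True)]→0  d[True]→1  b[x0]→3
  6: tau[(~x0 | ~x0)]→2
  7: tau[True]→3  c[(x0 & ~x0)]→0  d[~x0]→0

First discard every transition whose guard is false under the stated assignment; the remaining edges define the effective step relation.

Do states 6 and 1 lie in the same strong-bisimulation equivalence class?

Answer: BISIMILAR

Trace:
Refine partition for ~:
  P[0] = {{0,1,2,3,4,5,6,7}}
  P[1] = {{0,7},{1,2,4,6},{3},{5}}
  P[2] = {{0},{1,2,4,6},{3},{5},{7}}
Fixed point at round 3; 5 class(es).
6∈{1,2,4,6}, 1∈{1,2,4,6}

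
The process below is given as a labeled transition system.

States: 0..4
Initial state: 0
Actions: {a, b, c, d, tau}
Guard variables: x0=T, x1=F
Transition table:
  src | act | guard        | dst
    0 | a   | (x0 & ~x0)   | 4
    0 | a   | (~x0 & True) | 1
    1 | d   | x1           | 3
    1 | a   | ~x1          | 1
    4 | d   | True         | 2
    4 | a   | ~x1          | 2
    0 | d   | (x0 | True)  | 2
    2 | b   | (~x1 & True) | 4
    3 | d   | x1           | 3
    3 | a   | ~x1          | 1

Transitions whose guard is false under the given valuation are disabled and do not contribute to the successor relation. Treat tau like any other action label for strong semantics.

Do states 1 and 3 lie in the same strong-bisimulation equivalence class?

Answer: BISIMILAR

Working:
Refine partition for ~:
  P[0] = {{0,1,2,3,4}}
  P[1] = {{0},{1,3},{2},{4}}
4 equivalence class(es) (converged in 2)
[1]={1,3}  [3]={1,3}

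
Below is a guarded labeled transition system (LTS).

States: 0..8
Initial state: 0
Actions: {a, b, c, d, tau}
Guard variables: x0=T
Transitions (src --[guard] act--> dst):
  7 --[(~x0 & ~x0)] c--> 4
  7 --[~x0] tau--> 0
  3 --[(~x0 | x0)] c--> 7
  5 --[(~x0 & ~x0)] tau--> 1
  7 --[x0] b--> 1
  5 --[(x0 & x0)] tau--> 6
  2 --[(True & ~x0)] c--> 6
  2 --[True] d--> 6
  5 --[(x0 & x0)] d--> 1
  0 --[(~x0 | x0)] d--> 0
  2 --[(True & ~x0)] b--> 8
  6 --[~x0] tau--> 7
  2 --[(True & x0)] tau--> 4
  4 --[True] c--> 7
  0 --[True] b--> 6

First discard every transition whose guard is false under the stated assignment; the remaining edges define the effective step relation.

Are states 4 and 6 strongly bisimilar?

Compute ~ classes (split until stable):
  π0 = {{0,1,2,3,4,5,6,7,8}}
  π1 = {{0},{1,6,8},{2,5},{3,4},{7}}
  π2 = {{0},{1,6,8},{2},{3,4},{5},{7}}
6 equivalence class(es) (converged in 3)
class of 4: {3,4}; class of 6: {1,6,8}

Answer: NOT BISIMILAR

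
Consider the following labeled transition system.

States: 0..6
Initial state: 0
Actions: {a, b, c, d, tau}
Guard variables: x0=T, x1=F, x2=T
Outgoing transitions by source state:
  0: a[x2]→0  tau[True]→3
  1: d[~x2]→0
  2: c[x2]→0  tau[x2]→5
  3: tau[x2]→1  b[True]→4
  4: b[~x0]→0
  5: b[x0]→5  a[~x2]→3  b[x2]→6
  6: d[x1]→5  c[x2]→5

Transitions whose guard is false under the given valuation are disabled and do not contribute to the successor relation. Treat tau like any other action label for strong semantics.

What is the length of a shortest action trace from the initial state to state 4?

BFS to 4:
  Layer 0: {0}
  Layer 1: {3}
  Layer 2: {1,4}
depth(4)=2, e.g. tau·b

Answer: 2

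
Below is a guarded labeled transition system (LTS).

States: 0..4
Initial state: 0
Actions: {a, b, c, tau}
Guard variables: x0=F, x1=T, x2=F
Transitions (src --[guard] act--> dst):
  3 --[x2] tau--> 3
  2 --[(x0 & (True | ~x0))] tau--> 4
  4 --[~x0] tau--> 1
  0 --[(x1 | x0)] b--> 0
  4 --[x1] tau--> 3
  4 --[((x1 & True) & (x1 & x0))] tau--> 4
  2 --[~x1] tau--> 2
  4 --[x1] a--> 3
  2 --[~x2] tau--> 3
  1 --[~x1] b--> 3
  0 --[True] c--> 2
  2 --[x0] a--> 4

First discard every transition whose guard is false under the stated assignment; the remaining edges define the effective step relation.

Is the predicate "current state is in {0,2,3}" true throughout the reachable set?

Inv-set: {0,2,3}
Reachable = {0,2,3}
  0: ✓
  2: ✓
  3: ✓

Answer: INVARIANT HOLDS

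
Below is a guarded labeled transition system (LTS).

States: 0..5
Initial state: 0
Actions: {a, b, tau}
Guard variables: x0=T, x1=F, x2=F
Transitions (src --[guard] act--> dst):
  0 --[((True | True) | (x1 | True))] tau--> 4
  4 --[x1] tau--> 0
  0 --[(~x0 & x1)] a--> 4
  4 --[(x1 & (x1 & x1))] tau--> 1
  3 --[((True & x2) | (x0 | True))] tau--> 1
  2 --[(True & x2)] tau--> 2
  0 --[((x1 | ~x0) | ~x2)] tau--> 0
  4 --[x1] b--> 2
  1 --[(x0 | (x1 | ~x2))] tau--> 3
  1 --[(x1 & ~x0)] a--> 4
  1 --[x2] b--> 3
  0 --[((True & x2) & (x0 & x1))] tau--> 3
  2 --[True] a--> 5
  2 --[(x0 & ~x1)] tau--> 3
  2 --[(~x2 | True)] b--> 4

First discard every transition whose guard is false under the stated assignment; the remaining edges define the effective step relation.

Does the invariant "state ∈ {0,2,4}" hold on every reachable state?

Answer: INVARIANT HOLDS

Analysis:
Allowed set {0,2,4}
Reach set: {0,4}
  0: ok
  4: ok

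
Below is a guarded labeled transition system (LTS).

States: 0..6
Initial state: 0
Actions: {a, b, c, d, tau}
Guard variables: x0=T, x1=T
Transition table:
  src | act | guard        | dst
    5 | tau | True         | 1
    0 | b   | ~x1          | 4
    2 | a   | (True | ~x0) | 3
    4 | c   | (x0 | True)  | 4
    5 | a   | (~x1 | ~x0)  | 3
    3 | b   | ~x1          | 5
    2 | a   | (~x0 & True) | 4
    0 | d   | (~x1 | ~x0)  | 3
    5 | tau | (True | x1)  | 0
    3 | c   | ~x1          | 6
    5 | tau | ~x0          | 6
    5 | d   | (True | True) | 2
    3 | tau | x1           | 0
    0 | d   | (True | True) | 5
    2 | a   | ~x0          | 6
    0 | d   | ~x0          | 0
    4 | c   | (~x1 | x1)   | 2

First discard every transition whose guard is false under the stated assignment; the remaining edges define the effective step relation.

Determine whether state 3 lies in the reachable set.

Guard filter leaves 8 enabled edge(s).
Layer 0: {0}
Layer 1: {5}  cumulative {0,5}
Layer 2: {1,2}  cumulative {0,1,2,5}
Layer 3: {3}  cumulative {0,1,2,3,5}
R = {0,1,2,3,5}
trace reaching 3: d·d·a

Answer: REACHABLE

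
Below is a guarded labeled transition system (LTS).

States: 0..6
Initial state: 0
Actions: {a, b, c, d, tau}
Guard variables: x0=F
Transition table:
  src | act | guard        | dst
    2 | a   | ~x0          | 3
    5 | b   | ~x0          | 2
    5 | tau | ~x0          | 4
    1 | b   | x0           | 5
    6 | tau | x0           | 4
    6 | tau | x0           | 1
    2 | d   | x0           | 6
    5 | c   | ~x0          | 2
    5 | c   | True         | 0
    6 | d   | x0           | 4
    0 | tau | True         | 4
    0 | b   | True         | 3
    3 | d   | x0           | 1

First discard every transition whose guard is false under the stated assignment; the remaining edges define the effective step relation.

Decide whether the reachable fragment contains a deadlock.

R = {0,3,4}
  0: b→3  tau→4  [2 out]
  3: ∅  [STUCK]
  4: ∅  [STUCK]
witness 3: b

Answer: DEADLOCK at state 3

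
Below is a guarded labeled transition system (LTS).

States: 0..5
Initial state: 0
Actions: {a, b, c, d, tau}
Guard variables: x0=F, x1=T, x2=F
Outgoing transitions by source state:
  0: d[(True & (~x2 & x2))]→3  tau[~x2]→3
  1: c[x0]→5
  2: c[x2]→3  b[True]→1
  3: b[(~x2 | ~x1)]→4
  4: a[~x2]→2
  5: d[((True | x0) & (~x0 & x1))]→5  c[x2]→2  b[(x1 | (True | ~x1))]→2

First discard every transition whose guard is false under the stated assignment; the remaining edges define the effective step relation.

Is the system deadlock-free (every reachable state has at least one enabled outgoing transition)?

Reach set: {0,1,2,3,4}
  0: tau→3  [deg 1]
  1: ∅  [deadlock]
  2: b→1  [deg 1]
  3: b→4  [deg 1]
  4: a→2  [deg 1]
trace reaching 1: tau·b·a·b

Answer: DEADLOCK at state 1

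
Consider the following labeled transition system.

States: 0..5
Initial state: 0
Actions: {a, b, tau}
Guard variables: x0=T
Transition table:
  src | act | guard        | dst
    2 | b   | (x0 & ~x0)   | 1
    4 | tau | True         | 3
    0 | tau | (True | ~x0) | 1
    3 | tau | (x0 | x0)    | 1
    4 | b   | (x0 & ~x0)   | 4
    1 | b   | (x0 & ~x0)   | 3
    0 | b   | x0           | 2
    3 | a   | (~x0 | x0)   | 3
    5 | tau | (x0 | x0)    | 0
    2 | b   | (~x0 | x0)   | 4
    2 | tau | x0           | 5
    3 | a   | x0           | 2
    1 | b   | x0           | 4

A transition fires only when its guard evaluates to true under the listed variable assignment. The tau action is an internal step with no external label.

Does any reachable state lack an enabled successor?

Reachable = {0,1,2,3,4,5}
  0: b→2  tau→1  [2 exit(s)]
  1: b→4  [1 exit(s)]
  2: b→4  tau→5  [2 exit(s)]
  3: a→2  a→3  tau→1  [3 exit(s)]
  4: tau→3  [1 exit(s)]
  5: tau→0  [1 exit(s)]

Answer: DEADLOCK-FREE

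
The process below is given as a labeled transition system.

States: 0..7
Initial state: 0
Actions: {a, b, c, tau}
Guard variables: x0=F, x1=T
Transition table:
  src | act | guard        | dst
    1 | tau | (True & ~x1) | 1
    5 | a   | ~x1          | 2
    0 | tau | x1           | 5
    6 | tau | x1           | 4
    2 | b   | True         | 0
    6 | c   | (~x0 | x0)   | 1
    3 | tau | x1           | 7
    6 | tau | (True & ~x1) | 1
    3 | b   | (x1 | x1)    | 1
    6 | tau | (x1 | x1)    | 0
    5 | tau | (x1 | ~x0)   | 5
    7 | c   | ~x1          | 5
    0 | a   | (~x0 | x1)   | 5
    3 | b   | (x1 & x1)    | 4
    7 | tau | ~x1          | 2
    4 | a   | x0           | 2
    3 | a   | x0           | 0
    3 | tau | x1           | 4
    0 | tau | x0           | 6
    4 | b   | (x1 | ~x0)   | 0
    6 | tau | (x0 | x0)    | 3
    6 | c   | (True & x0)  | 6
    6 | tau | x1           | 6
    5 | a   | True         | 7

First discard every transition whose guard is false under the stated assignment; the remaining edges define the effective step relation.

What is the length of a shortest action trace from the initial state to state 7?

Breadth-first toward 7:
  L0 = {0}
  L1 = {5}
  L2 = {7}
first hit 7 at d=2 via a·a

Answer: 2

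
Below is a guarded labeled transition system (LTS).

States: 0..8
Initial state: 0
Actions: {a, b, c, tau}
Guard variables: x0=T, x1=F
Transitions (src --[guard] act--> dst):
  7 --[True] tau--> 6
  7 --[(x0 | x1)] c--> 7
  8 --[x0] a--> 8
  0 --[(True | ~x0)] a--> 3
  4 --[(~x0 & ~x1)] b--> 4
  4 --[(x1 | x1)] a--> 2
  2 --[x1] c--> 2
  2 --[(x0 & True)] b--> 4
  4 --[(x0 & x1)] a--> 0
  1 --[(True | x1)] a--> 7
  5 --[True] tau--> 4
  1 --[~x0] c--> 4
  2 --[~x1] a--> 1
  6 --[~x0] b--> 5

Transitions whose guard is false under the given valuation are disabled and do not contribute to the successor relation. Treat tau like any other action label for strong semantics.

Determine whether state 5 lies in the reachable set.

After dropping false guards: 8 live edges.
depth 0: {0}
depth 1: {3}  now seen {0,3}
Reach set: {0,3}

Answer: UNREACHABLE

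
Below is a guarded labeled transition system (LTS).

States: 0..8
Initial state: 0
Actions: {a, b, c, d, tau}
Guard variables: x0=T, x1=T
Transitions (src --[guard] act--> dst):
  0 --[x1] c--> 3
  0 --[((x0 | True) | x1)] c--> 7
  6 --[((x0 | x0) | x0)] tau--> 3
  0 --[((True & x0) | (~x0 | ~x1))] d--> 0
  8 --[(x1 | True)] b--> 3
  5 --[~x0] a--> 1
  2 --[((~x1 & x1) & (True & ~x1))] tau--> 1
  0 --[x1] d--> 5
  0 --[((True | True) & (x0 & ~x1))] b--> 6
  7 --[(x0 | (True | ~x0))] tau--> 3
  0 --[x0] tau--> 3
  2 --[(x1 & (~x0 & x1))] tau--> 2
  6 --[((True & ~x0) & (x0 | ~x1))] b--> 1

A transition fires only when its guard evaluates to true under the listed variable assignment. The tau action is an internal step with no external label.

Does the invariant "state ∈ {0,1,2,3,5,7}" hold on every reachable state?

Safe = {0,1,2,3,5,7}
Reach set: {0,3,5,7}
  0: safe
  3: safe
  5: safe
  7: safe

Answer: INVARIANT HOLDS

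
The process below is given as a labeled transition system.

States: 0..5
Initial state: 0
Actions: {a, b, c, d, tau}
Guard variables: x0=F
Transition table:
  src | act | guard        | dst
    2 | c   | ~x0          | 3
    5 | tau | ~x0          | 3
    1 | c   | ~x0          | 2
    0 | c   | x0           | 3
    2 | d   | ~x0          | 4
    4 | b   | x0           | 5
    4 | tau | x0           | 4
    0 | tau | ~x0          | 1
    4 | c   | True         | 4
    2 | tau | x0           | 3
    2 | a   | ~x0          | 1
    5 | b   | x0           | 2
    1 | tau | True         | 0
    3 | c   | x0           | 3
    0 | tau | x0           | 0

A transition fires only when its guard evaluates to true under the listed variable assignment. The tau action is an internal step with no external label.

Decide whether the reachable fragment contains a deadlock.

Answer: DEADLOCK at state 3

Trace:
R = {0,1,2,3,4}
  0: tau→1  [1 exit(s)]
  1: c→2  tau→0  [2 exit(s)]
  2: a→1  c→3  d→4  [3 exit(s)]
  3: ∅  [no exit]
  4: c→4  [1 exit(s)]
Path to 3: tau·c·c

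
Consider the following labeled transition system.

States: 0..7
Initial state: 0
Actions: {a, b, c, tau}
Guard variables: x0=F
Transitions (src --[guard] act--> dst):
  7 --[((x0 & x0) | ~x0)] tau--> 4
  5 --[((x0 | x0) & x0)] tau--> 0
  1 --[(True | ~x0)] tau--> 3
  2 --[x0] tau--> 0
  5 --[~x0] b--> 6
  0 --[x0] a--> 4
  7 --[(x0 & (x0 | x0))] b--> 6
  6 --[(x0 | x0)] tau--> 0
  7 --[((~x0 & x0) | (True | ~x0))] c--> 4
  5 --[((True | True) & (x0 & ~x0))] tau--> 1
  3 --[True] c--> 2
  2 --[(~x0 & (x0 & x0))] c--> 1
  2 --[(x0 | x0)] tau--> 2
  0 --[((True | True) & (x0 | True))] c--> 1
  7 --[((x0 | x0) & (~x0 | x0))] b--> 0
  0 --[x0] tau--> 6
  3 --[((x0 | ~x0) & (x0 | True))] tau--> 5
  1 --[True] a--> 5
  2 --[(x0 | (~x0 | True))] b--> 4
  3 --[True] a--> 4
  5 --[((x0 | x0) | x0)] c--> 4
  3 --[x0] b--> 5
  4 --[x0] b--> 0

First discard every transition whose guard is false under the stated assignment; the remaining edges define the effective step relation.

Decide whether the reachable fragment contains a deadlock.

Reach set: {0,1,2,3,4,5,6}
  0: c→1  [1 out]
  1: a→5  tau→3  [2 out]
  2: b→4  [1 out]
  3: a→4  c→2  tau→5  [3 out]
  4: ∅  [deadlock]
  5: b→6  [1 out]
  6: ∅  [deadlock]
trace reaching 4: c·tau·a

Answer: DEADLOCK at state 4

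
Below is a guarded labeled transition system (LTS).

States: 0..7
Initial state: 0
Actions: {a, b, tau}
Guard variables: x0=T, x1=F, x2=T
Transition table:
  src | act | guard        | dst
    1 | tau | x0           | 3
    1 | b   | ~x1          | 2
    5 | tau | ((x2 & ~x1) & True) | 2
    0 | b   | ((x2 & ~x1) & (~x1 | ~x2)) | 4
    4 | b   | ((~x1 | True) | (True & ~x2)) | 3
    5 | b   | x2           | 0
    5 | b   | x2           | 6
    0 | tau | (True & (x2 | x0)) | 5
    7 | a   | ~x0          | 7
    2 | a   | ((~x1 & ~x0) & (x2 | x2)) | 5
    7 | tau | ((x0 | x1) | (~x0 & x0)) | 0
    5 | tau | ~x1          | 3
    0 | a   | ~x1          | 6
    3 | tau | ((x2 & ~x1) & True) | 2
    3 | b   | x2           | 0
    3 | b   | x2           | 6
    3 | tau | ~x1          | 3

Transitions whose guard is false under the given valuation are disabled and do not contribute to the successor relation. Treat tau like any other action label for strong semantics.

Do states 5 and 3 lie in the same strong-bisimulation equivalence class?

Answer: BISIMILAR

Trace:
Compute ~ classes (split until stable):
  P[0] = {{0,1,2,3,4,5,6,7}}
  P[1] = {{0},{1,3,5},{2,6},{4},{7}}
  P[2] = {{0},{1},{2,6},{3,5},{4},{7}}
Fixed point at round 3; 6 class(es).
5∈{3,5}, 3∈{3,5}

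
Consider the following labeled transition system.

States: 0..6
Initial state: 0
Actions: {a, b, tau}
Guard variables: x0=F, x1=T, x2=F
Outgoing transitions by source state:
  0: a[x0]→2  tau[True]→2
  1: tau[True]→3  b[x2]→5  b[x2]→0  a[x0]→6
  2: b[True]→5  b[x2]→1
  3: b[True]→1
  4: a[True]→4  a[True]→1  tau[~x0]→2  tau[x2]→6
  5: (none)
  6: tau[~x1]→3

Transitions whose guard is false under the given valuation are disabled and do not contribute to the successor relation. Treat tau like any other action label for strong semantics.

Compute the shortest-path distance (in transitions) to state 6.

Breadth-first toward 6:
  Layer 0: {0}
  Layer 1: {2}
  Layer 2: {5}
6 never appears.

Answer: UNREACHABLE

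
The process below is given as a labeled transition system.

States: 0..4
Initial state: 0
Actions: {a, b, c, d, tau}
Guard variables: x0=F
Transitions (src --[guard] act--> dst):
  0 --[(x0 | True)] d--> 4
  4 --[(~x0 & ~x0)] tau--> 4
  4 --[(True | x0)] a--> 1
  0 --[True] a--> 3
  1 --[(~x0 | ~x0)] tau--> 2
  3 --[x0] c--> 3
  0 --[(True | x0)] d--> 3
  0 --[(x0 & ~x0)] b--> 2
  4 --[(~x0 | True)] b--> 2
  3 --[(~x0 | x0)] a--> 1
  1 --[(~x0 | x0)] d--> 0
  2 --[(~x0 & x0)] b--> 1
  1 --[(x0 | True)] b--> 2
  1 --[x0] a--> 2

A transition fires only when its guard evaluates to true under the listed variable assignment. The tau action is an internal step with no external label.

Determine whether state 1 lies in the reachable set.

Answer: REACHABLE

Working:
After dropping false guards: 10 live edges.
depth 0: {0}
depth 1: {3,4}  now seen {0,3,4}
depth 2: {1,2}  now seen {0,1,2,3,4}
R = {0,1,2,3,4}
Path to 1: d·a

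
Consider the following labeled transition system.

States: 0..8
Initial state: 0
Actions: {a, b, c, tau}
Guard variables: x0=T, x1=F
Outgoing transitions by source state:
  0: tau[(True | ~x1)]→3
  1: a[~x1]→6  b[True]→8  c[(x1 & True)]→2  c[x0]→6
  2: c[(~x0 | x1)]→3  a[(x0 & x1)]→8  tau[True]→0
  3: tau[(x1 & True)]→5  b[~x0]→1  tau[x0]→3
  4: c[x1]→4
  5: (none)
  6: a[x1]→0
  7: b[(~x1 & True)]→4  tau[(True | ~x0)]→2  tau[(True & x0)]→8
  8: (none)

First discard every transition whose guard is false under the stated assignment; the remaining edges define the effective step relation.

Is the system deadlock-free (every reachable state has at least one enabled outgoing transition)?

Answer: DEADLOCK-FREE

Working:
R = {0,3}
  0: tau→3  [1 out]
  3: tau→3  [1 out]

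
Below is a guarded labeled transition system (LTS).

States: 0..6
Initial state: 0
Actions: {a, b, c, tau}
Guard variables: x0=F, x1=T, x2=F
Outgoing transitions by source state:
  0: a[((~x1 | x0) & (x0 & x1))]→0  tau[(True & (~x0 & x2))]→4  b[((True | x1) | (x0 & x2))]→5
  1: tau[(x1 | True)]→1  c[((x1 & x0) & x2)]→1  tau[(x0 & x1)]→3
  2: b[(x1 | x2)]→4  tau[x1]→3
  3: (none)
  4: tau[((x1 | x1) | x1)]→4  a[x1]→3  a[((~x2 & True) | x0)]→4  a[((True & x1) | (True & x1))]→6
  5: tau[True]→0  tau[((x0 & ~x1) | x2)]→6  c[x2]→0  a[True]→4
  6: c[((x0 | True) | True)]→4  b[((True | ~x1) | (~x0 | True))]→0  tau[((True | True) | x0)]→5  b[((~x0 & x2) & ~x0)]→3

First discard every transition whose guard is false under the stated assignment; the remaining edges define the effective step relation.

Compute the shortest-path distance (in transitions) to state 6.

BFS to 6:
  depth 0: {0}
  depth 1: {5}
  depth 2: {4}
  depth 3: {3,6}
6 enters at depth 3; path b·a·a

Answer: 3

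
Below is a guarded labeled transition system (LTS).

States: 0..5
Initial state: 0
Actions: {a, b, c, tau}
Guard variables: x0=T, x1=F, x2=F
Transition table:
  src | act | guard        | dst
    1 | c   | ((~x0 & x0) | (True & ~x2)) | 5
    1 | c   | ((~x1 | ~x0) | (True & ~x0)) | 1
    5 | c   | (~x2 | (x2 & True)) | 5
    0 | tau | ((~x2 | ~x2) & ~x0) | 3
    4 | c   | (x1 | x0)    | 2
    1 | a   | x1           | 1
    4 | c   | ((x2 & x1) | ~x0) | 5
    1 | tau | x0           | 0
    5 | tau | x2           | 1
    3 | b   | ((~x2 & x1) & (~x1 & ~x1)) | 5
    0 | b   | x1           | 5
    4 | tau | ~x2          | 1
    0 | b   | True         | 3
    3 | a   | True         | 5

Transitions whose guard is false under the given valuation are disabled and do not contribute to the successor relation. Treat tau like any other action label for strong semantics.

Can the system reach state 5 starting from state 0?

8 transition(s) survive guard evaluation.
L0 = {0}
L1 = {3}  cumulative {0,3}
L2 = {5}  cumulative {0,3,5}
Reachable = {0,3,5}
trace reaching 5: b·a

Answer: REACHABLE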